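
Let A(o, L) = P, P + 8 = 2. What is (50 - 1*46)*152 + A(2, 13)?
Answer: 602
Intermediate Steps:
P = -6 (P = -8 + 2 = -6)
A(o, L) = -6
(50 - 1*46)*152 + A(2, 13) = (50 - 1*46)*152 - 6 = (50 - 46)*152 - 6 = 4*152 - 6 = 608 - 6 = 602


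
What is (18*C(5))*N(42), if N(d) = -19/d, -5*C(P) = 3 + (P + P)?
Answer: 741/35 ≈ 21.171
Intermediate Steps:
C(P) = -⅗ - 2*P/5 (C(P) = -(3 + (P + P))/5 = -(3 + 2*P)/5 = -⅗ - 2*P/5)
(18*C(5))*N(42) = (18*(-⅗ - ⅖*5))*(-19/42) = (18*(-⅗ - 2))*(-19*1/42) = (18*(-13/5))*(-19/42) = -234/5*(-19/42) = 741/35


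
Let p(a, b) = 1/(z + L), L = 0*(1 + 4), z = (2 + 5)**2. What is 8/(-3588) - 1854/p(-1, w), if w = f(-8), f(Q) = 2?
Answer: -81488864/897 ≈ -90846.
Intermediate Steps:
z = 49 (z = 7**2 = 49)
w = 2
L = 0 (L = 0*5 = 0)
p(a, b) = 1/49 (p(a, b) = 1/(49 + 0) = 1/49)
8/(-3588) - 1854/p(-1, w) = 8/(-3588) - 1854/1/49 = 8*(-1/3588) - 1854*49 = -2/897 - 90846 = -81488864/897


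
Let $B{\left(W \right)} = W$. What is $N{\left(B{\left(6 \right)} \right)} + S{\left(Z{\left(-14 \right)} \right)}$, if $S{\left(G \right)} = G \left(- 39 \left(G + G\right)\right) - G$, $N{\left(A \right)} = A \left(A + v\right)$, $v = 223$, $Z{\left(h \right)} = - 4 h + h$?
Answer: $-136260$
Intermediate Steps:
$Z{\left(h \right)} = - 3 h$
$N{\left(A \right)} = A \left(223 + A\right)$ ($N{\left(A \right)} = A \left(A + 223\right) = A \left(223 + A\right)$)
$S{\left(G \right)} = - G - 78 G^{2}$ ($S{\left(G \right)} = G \left(- 39 \cdot 2 G\right) - G = G \left(- 78 G\right) - G = - 78 G^{2} - G = - G - 78 G^{2}$)
$N{\left(B{\left(6 \right)} \right)} + S{\left(Z{\left(-14 \right)} \right)} = 6 \left(223 + 6\right) - \left(-3\right) \left(-14\right) \left(1 + 78 \left(\left(-3\right) \left(-14\right)\right)\right) = 6 \cdot 229 - 42 \left(1 + 78 \cdot 42\right) = 1374 - 42 \left(1 + 3276\right) = 1374 - 42 \cdot 3277 = 1374 - 137634 = -136260$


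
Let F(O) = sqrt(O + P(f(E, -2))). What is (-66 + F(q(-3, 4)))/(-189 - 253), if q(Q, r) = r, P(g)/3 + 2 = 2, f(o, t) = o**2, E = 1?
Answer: 32/221 ≈ 0.14480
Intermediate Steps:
P(g) = 0 (P(g) = -6 + 3*2 = -6 + 6 = 0)
F(O) = sqrt(O) (F(O) = sqrt(O + 0) = sqrt(O))
(-66 + F(q(-3, 4)))/(-189 - 253) = (-66 + sqrt(4))/(-189 - 253) = (-66 + 2)/(-442) = -64*(-1/442) = 32/221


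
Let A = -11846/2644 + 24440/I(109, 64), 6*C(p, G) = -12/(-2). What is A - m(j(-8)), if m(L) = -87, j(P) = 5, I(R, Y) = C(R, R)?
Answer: 32418771/1322 ≈ 24523.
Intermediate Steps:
C(p, G) = 1 (C(p, G) = (-12/(-2))/6 = (-12*(-½))/6 = (⅙)*6 = 1)
I(R, Y) = 1
A = 32303757/1322 (A = -11846/2644 + 24440/1 = -11846*1/2644 + 24440*1 = -5923/1322 + 24440 = 32303757/1322 ≈ 24436.)
A - m(j(-8)) = 32303757/1322 - 1*(-87) = 32303757/1322 + 87 = 32418771/1322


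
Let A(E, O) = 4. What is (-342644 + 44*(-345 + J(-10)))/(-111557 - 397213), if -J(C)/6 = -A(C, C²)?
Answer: 178384/254385 ≈ 0.70124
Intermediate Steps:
J(C) = 24 (J(C) = -(-6)*4 = -6*(-4) = 24)
(-342644 + 44*(-345 + J(-10)))/(-111557 - 397213) = (-342644 + 44*(-345 + 24))/(-111557 - 397213) = (-342644 + 44*(-321))/(-508770) = (-342644 - 14124)*(-1/508770) = -356768*(-1/508770) = 178384/254385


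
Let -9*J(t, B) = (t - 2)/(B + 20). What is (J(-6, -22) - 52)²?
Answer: 222784/81 ≈ 2750.4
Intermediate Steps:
J(t, B) = -(-2 + t)/(9*(20 + B)) (J(t, B) = -(t - 2)/(9*(B + 20)) = -(-2 + t)/(9*(20 + B)))
(J(-6, -22) - 52)² = ((2 - 1*(-6))/(9*(20 - 22)) - 52)² = ((⅑)*(2 + 6)/(-2) - 52)² = ((⅑)*(-½)*8 - 52)² = (-4/9 - 52)² = (-472/9)² = 222784/81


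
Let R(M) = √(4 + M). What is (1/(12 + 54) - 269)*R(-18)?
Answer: -17753*I*√14/66 ≈ -1006.4*I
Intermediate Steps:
(1/(12 + 54) - 269)*R(-18) = (1/(12 + 54) - 269)*√(4 - 18) = (1/66 - 269)*√(-14) = (1/66 - 269)*(I*√14) = -17753*I*√14/66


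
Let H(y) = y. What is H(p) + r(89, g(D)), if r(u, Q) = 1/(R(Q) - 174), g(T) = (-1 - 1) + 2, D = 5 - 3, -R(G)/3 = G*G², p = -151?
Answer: -26275/174 ≈ -151.01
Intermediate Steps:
R(G) = -3*G³ (R(G) = -3*G*G² = -3*G³)
D = 2
g(T) = 0 (g(T) = -2 + 2 = 0)
r(u, Q) = 1/(-174 - 3*Q³) (r(u, Q) = 1/(-3*Q³ - 174) = 1/(-174 - 3*Q³))
H(p) + r(89, g(D)) = -151 - 1/(174 + 3*0³) = -151 - 1/(174 + 3*0) = -151 - 1/(174 + 0) = -151 - 1/174 = -26275/174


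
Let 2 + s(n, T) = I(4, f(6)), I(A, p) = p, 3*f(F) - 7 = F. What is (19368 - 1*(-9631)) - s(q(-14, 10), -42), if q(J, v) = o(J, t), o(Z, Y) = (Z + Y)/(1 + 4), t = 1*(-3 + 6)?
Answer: 86990/3 ≈ 28997.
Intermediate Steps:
t = 3 (t = 1*3 = 3)
o(Z, Y) = Y/5 + Z/5 (o(Z, Y) = (Y + Z)/5 = (Y + Z)*(⅕) = Y/5 + Z/5)
q(J, v) = ⅗ + J/5 (q(J, v) = (⅕)*3 + J/5 = ⅗ + J/5)
f(F) = 7/3 + F/3
s(n, T) = 7/3 (s(n, T) = -2 + (7/3 + (⅓)*6) = -2 + (7/3 + 2) = -2 + 13/3 = 7/3)
(19368 - 1*(-9631)) - s(q(-14, 10), -42) = (19368 - 1*(-9631)) - 1*7/3 = (19368 + 9631) - 7/3 = 28999 - 7/3 = 86990/3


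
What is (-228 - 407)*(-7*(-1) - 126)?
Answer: 75565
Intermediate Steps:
(-228 - 407)*(-7*(-1) - 126) = -635*(7 - 126) = -635*(-119) = 75565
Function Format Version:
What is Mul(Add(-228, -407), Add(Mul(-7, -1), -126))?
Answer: 75565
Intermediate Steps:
Mul(Add(-228, -407), Add(Mul(-7, -1), -126)) = Mul(-635, Add(7, -126)) = Mul(-635, -119) = 75565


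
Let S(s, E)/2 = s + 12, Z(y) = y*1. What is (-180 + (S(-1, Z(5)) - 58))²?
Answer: 46656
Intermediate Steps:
Z(y) = y
S(s, E) = 24 + 2*s (S(s, E) = 2*(s + 12) = 2*(12 + s) = 24 + 2*s)
(-180 + (S(-1, Z(5)) - 58))² = (-180 + ((24 + 2*(-1)) - 58))² = (-180 + ((24 - 2) - 58))² = (-180 + (22 - 58))² = (-180 - 36)² = (-216)² = 46656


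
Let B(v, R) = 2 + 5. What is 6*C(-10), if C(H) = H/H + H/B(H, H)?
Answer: -18/7 ≈ -2.5714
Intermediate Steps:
B(v, R) = 7
C(H) = 1 + H/7 (C(H) = H/H + H/7 = 1 + H*(1/7) = 1 + H/7)
6*C(-10) = 6*(1 + (1/7)*(-10)) = 6*(1 - 10/7) = 6*(-3/7) = -18/7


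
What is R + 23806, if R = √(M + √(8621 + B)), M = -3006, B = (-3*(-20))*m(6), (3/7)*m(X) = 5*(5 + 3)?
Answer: 23806 + √(-3006 + √14221) ≈ 23806.0 + 53.728*I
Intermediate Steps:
m(X) = 280/3 (m(X) = 7*(5*(5 + 3))/3 = 7*(5*8)/3 = (7/3)*40 = 280/3)
B = 5600 (B = -3*(-20)*(280/3) = 60*(280/3) = 5600)
R = √(-3006 + √14221) (R = √(-3006 + √(8621 + 5600)) = √(-3006 + √14221) ≈ 53.728*I)
R + 23806 = √(-3006 + √14221) + 23806 = 23806 + √(-3006 + √14221)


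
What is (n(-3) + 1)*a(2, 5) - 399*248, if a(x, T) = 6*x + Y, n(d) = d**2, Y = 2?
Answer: -98812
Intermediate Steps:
a(x, T) = 2 + 6*x (a(x, T) = 6*x + 2 = 2 + 6*x)
(n(-3) + 1)*a(2, 5) - 399*248 = ((-3)**2 + 1)*(2 + 6*2) - 399*248 = (9 + 1)*(2 + 12) - 98952 = 10*14 - 98952 = 140 - 98952 = -98812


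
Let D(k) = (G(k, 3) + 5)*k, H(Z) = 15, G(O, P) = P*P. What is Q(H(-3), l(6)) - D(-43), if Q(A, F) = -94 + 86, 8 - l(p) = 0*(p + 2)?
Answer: 594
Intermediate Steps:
l(p) = 8 (l(p) = 8 - 0*(p + 2) = 8 - 0*(2 + p) = 8 - 1*0 = 8 + 0 = 8)
G(O, P) = P**2
Q(A, F) = -8
D(k) = 14*k (D(k) = (3**2 + 5)*k = (9 + 5)*k = 14*k)
Q(H(-3), l(6)) - D(-43) = -8 - 14*(-43) = -8 - 1*(-602) = -8 + 602 = 594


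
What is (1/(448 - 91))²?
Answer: 1/127449 ≈ 7.8463e-6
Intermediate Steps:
(1/(448 - 91))² = (1/357)² = 1/127449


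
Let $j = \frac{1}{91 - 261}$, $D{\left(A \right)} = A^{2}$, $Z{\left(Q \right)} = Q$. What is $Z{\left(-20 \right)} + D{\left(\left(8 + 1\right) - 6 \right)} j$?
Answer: $- \frac{3409}{170} \approx -20.053$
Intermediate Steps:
$j = - \frac{1}{170}$ ($j = \frac{1}{-170} = - \frac{1}{170} \approx -0.0058824$)
$Z{\left(-20 \right)} + D{\left(\left(8 + 1\right) - 6 \right)} j = -20 + \left(\left(8 + 1\right) - 6\right)^{2} \left(- \frac{1}{170}\right) = -20 + \left(9 - 6\right)^{2} \left(- \frac{1}{170}\right) = -20 + 3^{2} \left(- \frac{1}{170}\right) = -20 + 9 \left(- \frac{1}{170}\right) = -20 - \frac{9}{170} = - \frac{3409}{170}$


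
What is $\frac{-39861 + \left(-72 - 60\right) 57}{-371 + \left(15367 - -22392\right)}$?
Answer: $- \frac{3645}{2876} \approx -1.2674$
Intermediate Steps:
$\frac{-39861 + \left(-72 - 60\right) 57}{-371 + \left(15367 - -22392\right)} = \frac{-39861 - 7524}{-371 + \left(15367 + 22392\right)} = \frac{-39861 - 7524}{-371 + 37759} = - \frac{47385}{37388} = \left(-47385\right) \frac{1}{37388} = - \frac{3645}{2876}$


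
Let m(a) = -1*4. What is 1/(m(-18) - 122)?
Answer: -1/126 ≈ -0.0079365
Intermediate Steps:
m(a) = -4
1/(m(-18) - 122) = 1/(-4 - 122) = 1/(-126) = -1/126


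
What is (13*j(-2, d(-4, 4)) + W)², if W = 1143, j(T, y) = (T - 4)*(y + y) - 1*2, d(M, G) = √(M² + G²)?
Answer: 2026441 - 1394016*√2 ≈ 55005.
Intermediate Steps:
d(M, G) = √(G² + M²)
j(T, y) = -2 + 2*y*(-4 + T) (j(T, y) = (-4 + T)*(2*y) - 2 = 2*y*(-4 + T) - 2 = -2 + 2*y*(-4 + T))
(13*j(-2, d(-4, 4)) + W)² = (13*(-2 - 8*√(4² + (-4)²) + 2*(-2)*√(4² + (-4)²)) + 1143)² = (13*(-2 - 8*√(16 + 16) + 2*(-2)*√(16 + 16)) + 1143)² = (13*(-2 - 32*√2 + 2*(-2)*√32) + 1143)² = (13*(-2 - 32*√2 + 2*(-2)*(4*√2)) + 1143)² = (13*(-2 - 32*√2 - 16*√2) + 1143)² = (13*(-2 - 48*√2) + 1143)² = ((-26 - 624*√2) + 1143)² = (1117 - 624*√2)²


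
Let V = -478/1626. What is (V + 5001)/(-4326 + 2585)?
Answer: -4065574/1415433 ≈ -2.8723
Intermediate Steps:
V = -239/813 (V = -478*1/1626 = -239/813 ≈ -0.29397)
(V + 5001)/(-4326 + 2585) = (-239/813 + 5001)/(-4326 + 2585) = (4065574/813)/(-1741) = (4065574/813)*(-1/1741) = -4065574/1415433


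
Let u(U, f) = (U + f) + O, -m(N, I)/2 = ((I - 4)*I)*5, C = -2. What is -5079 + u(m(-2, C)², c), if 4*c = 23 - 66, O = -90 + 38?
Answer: 37033/4 ≈ 9258.3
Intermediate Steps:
O = -52
m(N, I) = -10*I*(-4 + I) (m(N, I) = -2*(I - 4)*I*5 = -2*(-4 + I)*I*5 = -2*I*(-4 + I)*5 = -10*I*(-4 + I))
c = -43/4 (c = (23 - 66)/4 = (¼)*(-43) = -43/4 ≈ -10.750)
u(U, f) = -52 + U + f (u(U, f) = (U + f) - 52 = -52 + U + f)
-5079 + u(m(-2, C)², c) = -5079 + (-52 + (10*(-2)*(4 - 1*(-2)))² - 43/4) = -5079 + (-52 + (10*(-2)*(4 + 2))² - 43/4) = -5079 + (-52 + (10*(-2)*6)² - 43/4) = -5079 + (-52 + (-120)² - 43/4) = -5079 + (-52 + 14400 - 43/4) = -5079 + 57349/4 = 37033/4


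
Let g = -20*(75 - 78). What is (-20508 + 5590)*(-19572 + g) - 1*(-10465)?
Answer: 291090481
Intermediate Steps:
g = 60 (g = -20*(-3) = 60)
(-20508 + 5590)*(-19572 + g) - 1*(-10465) = (-20508 + 5590)*(-19572 + 60) - 1*(-10465) = -14918*(-19512) + 10465 = 291080016 + 10465 = 291090481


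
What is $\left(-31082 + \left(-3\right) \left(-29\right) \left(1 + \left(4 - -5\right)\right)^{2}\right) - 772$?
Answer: $-23154$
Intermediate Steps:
$\left(-31082 + \left(-3\right) \left(-29\right) \left(1 + \left(4 - -5\right)\right)^{2}\right) - 772 = \left(-31082 + 87 \left(1 + \left(4 + 5\right)\right)^{2}\right) - 772 = \left(-31082 + 87 \left(1 + 9\right)^{2}\right) - 772 = \left(-31082 + 87 \cdot 10^{2}\right) - 772 = \left(-31082 + 87 \cdot 100\right) - 772 = \left(-31082 + 8700\right) - 772 = -22382 - 772 = -23154$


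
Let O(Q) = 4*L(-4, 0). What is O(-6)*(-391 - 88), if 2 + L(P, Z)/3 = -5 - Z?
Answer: 40236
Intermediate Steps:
L(P, Z) = -21 - 3*Z (L(P, Z) = -6 + 3*(-5 - Z) = -6 + (-15 - 3*Z) = -21 - 3*Z)
O(Q) = -84 (O(Q) = 4*(-21 - 3*0) = 4*(-21 + 0) = 4*(-21) = -84)
O(-6)*(-391 - 88) = -84*(-391 - 88) = -84*(-479) = 40236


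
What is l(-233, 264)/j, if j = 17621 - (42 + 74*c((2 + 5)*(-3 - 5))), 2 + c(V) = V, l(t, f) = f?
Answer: 264/21871 ≈ 0.012071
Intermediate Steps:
c(V) = -2 + V
j = 21871 (j = 17621 - (42 + 74*(-2 + (2 + 5)*(-3 - 5))) = 17621 - (42 + 74*(-2 + 7*(-8))) = 17621 - (42 + 74*(-2 - 56)) = 17621 - (42 + 74*(-58)) = 17621 - (42 - 4292) = 17621 - 1*(-4250) = 17621 + 4250 = 21871)
l(-233, 264)/j = 264/21871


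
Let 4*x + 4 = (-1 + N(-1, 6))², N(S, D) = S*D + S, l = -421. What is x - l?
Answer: 436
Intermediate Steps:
N(S, D) = S + D*S (N(S, D) = D*S + S = S + D*S)
x = 15 (x = -1 + (-1 - (1 + 6))²/4 = -1 + (-1 - 1*7)²/4 = -1 + (-1 - 7)²/4 = -1 + (¼)*(-8)² = -1 + (¼)*64 = -1 + 16 = 15)
x - l = 15 - 1*(-421) = 15 + 421 = 436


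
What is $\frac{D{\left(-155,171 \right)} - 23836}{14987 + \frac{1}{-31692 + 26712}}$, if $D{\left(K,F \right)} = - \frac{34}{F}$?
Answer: $- \frac{6766143400}{4254209763} \approx -1.5905$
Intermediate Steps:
$\frac{D{\left(-155,171 \right)} - 23836}{14987 + \frac{1}{-31692 + 26712}} = \frac{- \frac{34}{171} - 23836}{14987 + \frac{1}{-31692 + 26712}} = \frac{\left(-34\right) \frac{1}{171} - 23836}{14987 + \frac{1}{-4980}} = \frac{- \frac{34}{171} - 23836}{14987 - \frac{1}{4980}} = - \frac{4075990}{171 \cdot \frac{74635259}{4980}} = \left(- \frac{4075990}{171}\right) \frac{4980}{74635259} = - \frac{6766143400}{4254209763}$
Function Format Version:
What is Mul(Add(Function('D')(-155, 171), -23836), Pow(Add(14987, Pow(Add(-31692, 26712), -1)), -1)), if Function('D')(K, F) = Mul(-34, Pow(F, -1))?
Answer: Rational(-6766143400, 4254209763) ≈ -1.5905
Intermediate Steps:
Mul(Add(Function('D')(-155, 171), -23836), Pow(Add(14987, Pow(Add(-31692, 26712), -1)), -1)) = Mul(Add(Mul(-34, Pow(171, -1)), -23836), Pow(Add(14987, Pow(Add(-31692, 26712), -1)), -1)) = Mul(Add(Mul(-34, Rational(1, 171)), -23836), Pow(Add(14987, Pow(-4980, -1)), -1)) = Mul(Add(Rational(-34, 171), -23836), Pow(Add(14987, Rational(-1, 4980)), -1)) = Mul(Rational(-4075990, 171), Pow(Rational(74635259, 4980), -1)) = Mul(Rational(-4075990, 171), Rational(4980, 74635259)) = Rational(-6766143400, 4254209763)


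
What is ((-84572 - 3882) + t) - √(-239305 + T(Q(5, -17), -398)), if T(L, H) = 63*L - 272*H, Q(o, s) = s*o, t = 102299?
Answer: 13845 - 18*I*√421 ≈ 13845.0 - 369.33*I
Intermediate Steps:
Q(o, s) = o*s
T(L, H) = -272*H + 63*L
((-84572 - 3882) + t) - √(-239305 + T(Q(5, -17), -398)) = ((-84572 - 3882) + 102299) - √(-239305 + (-272*(-398) + 63*(5*(-17)))) = (-88454 + 102299) - √(-239305 + (108256 + 63*(-85))) = 13845 - √(-239305 + (108256 - 5355)) = 13845 - √(-239305 + 102901) = 13845 - √(-136404) = 13845 - 18*I*√421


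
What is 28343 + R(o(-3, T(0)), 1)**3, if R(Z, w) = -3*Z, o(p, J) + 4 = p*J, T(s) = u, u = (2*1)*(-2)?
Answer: 14519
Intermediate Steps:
u = -4 (u = 2*(-2) = -4)
T(s) = -4
o(p, J) = -4 + J*p (o(p, J) = -4 + p*J = -4 + J*p)
28343 + R(o(-3, T(0)), 1)**3 = 28343 + (-3*(-4 - 4*(-3)))**3 = 28343 + (-3*(-4 + 12))**3 = 28343 + (-3*8)**3 = 28343 + (-24)**3 = 28343 - 13824 = 14519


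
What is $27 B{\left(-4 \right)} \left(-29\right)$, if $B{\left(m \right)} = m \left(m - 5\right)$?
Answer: $-28188$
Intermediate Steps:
$B{\left(m \right)} = m \left(-5 + m\right)$
$27 B{\left(-4 \right)} \left(-29\right) = 27 \left(- 4 \left(-5 - 4\right)\right) \left(-29\right) = 27 \left(\left(-4\right) \left(-9\right)\right) \left(-29\right) = 27 \cdot 36 \left(-29\right) = 972 \left(-29\right) = -28188$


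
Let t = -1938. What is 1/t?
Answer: -1/1938 ≈ -0.00051600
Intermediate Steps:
1/t = 1/(-1938) = -1/1938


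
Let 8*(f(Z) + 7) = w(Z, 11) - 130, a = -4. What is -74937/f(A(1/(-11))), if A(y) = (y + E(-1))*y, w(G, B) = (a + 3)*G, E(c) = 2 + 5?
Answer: 36269508/11215 ≈ 3234.0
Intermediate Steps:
E(c) = 7
w(G, B) = -G (w(G, B) = (-4 + 3)*G = -G)
A(y) = y*(7 + y) (A(y) = (y + 7)*y = (7 + y)*y = y*(7 + y))
f(Z) = -93/4 - Z/8 (f(Z) = -7 + (-Z - 130)/8 = -7 + (-130 - Z)/8 = -7 + (-65/4 - Z/8) = -93/4 - Z/8)
-74937/f(A(1/(-11))) = -74937/(-93/4 - (7 + 1/(-11))/(8*(-11))) = -74937/(-93/4 - (-1)*(7 - 1/11)/88) = -74937/(-93/4 - (-1)*76/(88*11)) = -74937/(-93/4 - ⅛*(-76/121)) = -74937/(-93/4 + 19/242) = -74937/(-11215/484) = -74937*(-484/11215) = 36269508/11215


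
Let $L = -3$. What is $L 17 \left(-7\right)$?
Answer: $357$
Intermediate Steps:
$L 17 \left(-7\right) = \left(-3\right) 17 \left(-7\right) = \left(-51\right) \left(-7\right) = 357$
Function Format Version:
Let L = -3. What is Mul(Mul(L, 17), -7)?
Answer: 357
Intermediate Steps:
Mul(Mul(L, 17), -7) = Mul(Mul(-3, 17), -7) = Mul(-51, -7) = 357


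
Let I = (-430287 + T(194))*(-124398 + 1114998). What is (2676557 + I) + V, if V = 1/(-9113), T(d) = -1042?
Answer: -3893728194472260/9113 ≈ -4.2727e+11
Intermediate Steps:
I = -427274507400 (I = (-430287 - 1042)*(-124398 + 1114998) = -431329*990600 = -427274507400)
V = -1/9113 ≈ -0.00010973
(2676557 + I) + V = (2676557 - 427274507400) - 1/9113 = -427271830843 - 1/9113 = -3893728194472260/9113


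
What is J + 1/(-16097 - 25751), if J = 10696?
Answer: 447606207/41848 ≈ 10696.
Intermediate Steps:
J + 1/(-16097 - 25751) = 10696 + 1/(-16097 - 25751) = 10696 + 1/(-41848) = 10696 - 1/41848 = 447606207/41848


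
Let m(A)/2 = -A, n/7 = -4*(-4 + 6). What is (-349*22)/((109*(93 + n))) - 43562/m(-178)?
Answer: -89209457/717874 ≈ -124.27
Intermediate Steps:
n = -56 (n = 7*(-4*(-4 + 6)) = 7*(-4*2) = 7*(-8) = -56)
m(A) = -2*A (m(A) = 2*(-A) = -2*A)
(-349*22)/((109*(93 + n))) - 43562/m(-178) = (-349*22)/((109*(93 - 56))) - 43562/((-2*(-178))) = -7678/(109*37) - 43562/356 = -7678/4033 - 43562*1/356 = -7678*1/4033 - 21781/178 = -7678/4033 - 21781/178 = -89209457/717874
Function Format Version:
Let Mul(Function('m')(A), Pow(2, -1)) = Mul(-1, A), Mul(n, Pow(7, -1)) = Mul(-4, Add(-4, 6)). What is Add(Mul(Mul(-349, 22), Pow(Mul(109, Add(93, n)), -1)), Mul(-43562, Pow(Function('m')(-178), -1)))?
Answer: Rational(-89209457, 717874) ≈ -124.27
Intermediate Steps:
n = -56 (n = Mul(7, Mul(-4, Add(-4, 6))) = Mul(7, Mul(-4, 2)) = Mul(7, -8) = -56)
Function('m')(A) = Mul(-2, A) (Function('m')(A) = Mul(2, Mul(-1, A)) = Mul(-2, A))
Add(Mul(Mul(-349, 22), Pow(Mul(109, Add(93, n)), -1)), Mul(-43562, Pow(Function('m')(-178), -1))) = Add(Mul(Mul(-349, 22), Pow(Mul(109, Add(93, -56)), -1)), Mul(-43562, Pow(Mul(-2, -178), -1))) = Add(Mul(-7678, Pow(Mul(109, 37), -1)), Mul(-43562, Pow(356, -1))) = Add(Mul(-7678, Pow(4033, -1)), Mul(-43562, Rational(1, 356))) = Add(Mul(-7678, Rational(1, 4033)), Rational(-21781, 178)) = Add(Rational(-7678, 4033), Rational(-21781, 178)) = Rational(-89209457, 717874)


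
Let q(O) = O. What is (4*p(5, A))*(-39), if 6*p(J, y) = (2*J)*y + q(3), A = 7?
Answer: -1898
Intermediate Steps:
p(J, y) = ½ + J*y/3 (p(J, y) = ((2*J)*y + 3)/6 = (2*J*y + 3)/6 = (3 + 2*J*y)/6 = ½ + J*y/3)
(4*p(5, A))*(-39) = (4*(½ + (⅓)*5*7))*(-39) = (4*(½ + 35/3))*(-39) = (4*(73/6))*(-39) = (146/3)*(-39) = -1898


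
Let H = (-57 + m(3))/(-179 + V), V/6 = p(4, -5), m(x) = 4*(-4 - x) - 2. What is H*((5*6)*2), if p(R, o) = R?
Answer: 1044/31 ≈ 33.677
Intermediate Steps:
m(x) = -18 - 4*x (m(x) = (-16 - 4*x) - 2 = -18 - 4*x)
V = 24 (V = 6*4 = 24)
H = 87/155 (H = (-57 + (-18 - 4*3))/(-179 + 24) = (-57 + (-18 - 12))/(-155) = (-57 - 30)*(-1/155) = -87*(-1/155) = 87/155 ≈ 0.56129)
H*((5*6)*2) = 87*((5*6)*2)/155 = 87*(30*2)/155 = (87/155)*60 = 1044/31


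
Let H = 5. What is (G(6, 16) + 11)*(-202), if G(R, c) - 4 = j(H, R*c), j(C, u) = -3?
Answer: -2424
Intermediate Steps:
G(R, c) = 1 (G(R, c) = 4 - 3 = 1)
(G(6, 16) + 11)*(-202) = (1 + 11)*(-202) = 12*(-202) = -2424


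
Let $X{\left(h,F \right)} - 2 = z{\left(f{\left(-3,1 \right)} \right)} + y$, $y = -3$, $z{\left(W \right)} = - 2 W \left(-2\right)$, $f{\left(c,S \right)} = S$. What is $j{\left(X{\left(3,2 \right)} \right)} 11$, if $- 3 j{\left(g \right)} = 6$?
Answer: $-22$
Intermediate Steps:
$z{\left(W \right)} = 4 W$
$X{\left(h,F \right)} = 3$ ($X{\left(h,F \right)} = 2 + \left(4 \cdot 1 - 3\right) = 2 + \left(4 - 3\right) = 2 + 1 = 3$)
$j{\left(g \right)} = -2$ ($j{\left(g \right)} = \left(- \frac{1}{3}\right) 6 = -2$)
$j{\left(X{\left(3,2 \right)} \right)} 11 = \left(-2\right) 11 = -22$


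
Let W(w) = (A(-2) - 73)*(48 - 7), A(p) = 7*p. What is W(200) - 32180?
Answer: -35747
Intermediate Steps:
W(w) = -3567 (W(w) = (7*(-2) - 73)*(48 - 7) = (-14 - 73)*41 = -87*41 = -3567)
W(200) - 32180 = -3567 - 32180 = -35747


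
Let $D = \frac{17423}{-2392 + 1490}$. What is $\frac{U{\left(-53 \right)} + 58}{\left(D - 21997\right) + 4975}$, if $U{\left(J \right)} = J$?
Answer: $- \frac{4510}{15371267} \approx -0.0002934$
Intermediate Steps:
$D = - \frac{17423}{902}$ ($D = \frac{17423}{-902} = 17423 \left(- \frac{1}{902}\right) = - \frac{17423}{902} \approx -19.316$)
$\frac{U{\left(-53 \right)} + 58}{\left(D - 21997\right) + 4975} = \frac{-53 + 58}{\left(- \frac{17423}{902} - 21997\right) + 4975} = \frac{5}{\left(- \frac{17423}{902} - 21997\right) + 4975} = \frac{5}{- \frac{19858717}{902} + 4975} = \frac{5}{- \frac{15371267}{902}} = 5 \left(- \frac{902}{15371267}\right) = - \frac{4510}{15371267}$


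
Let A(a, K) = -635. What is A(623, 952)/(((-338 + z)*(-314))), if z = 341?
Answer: 635/942 ≈ 0.67410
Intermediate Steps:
A(623, 952)/(((-338 + z)*(-314))) = -635*(-1/(314*(-338 + 341))) = -635/(3*(-314)) = -635/(-942) = -635*(-1/942) = 635/942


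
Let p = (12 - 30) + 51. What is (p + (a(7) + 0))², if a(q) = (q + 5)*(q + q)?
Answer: 40401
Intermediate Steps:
p = 33 (p = -18 + 51 = 33)
a(q) = 2*q*(5 + q) (a(q) = (5 + q)*(2*q) = 2*q*(5 + q))
(p + (a(7) + 0))² = (33 + (2*7*(5 + 7) + 0))² = (33 + (2*7*12 + 0))² = (33 + (168 + 0))² = (33 + 168)² = 201² = 40401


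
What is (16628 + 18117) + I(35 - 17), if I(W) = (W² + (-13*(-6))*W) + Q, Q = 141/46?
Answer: 1677899/46 ≈ 36476.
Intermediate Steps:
Q = 141/46 (Q = 141*(1/46) = 141/46 ≈ 3.0652)
I(W) = 141/46 + W² + 78*W (I(W) = (W² + (-13*(-6))*W) + 141/46 = (W² + 78*W) + 141/46 = 141/46 + W² + 78*W)
(16628 + 18117) + I(35 - 17) = (16628 + 18117) + (141/46 + (35 - 17)² + 78*(35 - 17)) = 34745 + (141/46 + 18² + 78*18) = 34745 + (141/46 + 324 + 1404) = 34745 + 79629/46 = 1677899/46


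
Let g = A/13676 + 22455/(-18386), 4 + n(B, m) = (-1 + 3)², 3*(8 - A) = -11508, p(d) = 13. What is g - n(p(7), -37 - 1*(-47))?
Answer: -59104699/62861734 ≈ -0.94023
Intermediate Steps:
A = 3844 (A = 8 - ⅓*(-11508) = 8 + 3836 = 3844)
n(B, m) = 0 (n(B, m) = -4 + (-1 + 3)² = -4 + 2² = -4 + 4 = 0)
g = -59104699/62861734 (g = 3844/13676 + 22455/(-18386) = 3844*(1/13676) + 22455*(-1/18386) = 961/3419 - 22455/18386 = -59104699/62861734 ≈ -0.94023)
g - n(p(7), -37 - 1*(-47)) = -59104699/62861734 - 1*0 = -59104699/62861734 + 0 = -59104699/62861734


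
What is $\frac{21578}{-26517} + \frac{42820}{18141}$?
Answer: $\frac{82667938}{53449433} \approx 1.5467$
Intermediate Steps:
$\frac{21578}{-26517} + \frac{42820}{18141} = 21578 \left(- \frac{1}{26517}\right) + 42820 \cdot \frac{1}{18141} = - \frac{21578}{26517} + \frac{42820}{18141} = \frac{82667938}{53449433}$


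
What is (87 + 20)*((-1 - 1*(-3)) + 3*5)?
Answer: 1819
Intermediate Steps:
(87 + 20)*((-1 - 1*(-3)) + 3*5) = 107*((-1 + 3) + 15) = 107*(2 + 15) = 107*17 = 1819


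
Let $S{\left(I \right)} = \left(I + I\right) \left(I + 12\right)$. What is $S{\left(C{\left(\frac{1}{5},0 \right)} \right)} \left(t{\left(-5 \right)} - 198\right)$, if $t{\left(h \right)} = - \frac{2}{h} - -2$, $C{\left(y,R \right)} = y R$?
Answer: $0$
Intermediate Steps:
$C{\left(y,R \right)} = R y$
$t{\left(h \right)} = 2 - \frac{2}{h}$ ($t{\left(h \right)} = - \frac{2}{h} + 2 = 2 - \frac{2}{h}$)
$S{\left(I \right)} = 2 I \left(12 + I\right)$
$S{\left(C{\left(\frac{1}{5},0 \right)} \right)} \left(t{\left(-5 \right)} - 198\right) = 2 \cdot \frac{0}{5} \left(12 + \frac{0}{5}\right) \left(\left(2 - \frac{2}{-5}\right) - 198\right) = 2 \cdot 0 \cdot \frac{1}{5} \left(12 + 0 \cdot \frac{1}{5}\right) \left(\left(2 - - \frac{2}{5}\right) - 198\right) = 2 \cdot 0 \left(12 + 0\right) \left(\left(2 + \frac{2}{5}\right) - 198\right) = 2 \cdot 0 \cdot 12 \left(\frac{12}{5} - 198\right) = 0 \left(- \frac{978}{5}\right) = 0$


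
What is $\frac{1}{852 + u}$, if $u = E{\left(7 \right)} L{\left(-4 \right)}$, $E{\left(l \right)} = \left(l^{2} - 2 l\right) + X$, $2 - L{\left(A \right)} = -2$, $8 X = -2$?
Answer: $\frac{1}{991} \approx 0.0010091$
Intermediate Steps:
$X = - \frac{1}{4}$ ($X = \frac{1}{8} \left(-2\right) = - \frac{1}{4} \approx -0.25$)
$L{\left(A \right)} = 4$ ($L{\left(A \right)} = 2 - -2 = 2 + 2 = 4$)
$E{\left(l \right)} = - \frac{1}{4} + l^{2} - 2 l$ ($E{\left(l \right)} = \left(l^{2} - 2 l\right) - \frac{1}{4} = - \frac{1}{4} + l^{2} - 2 l$)
$u = 139$ ($u = \left(- \frac{1}{4} + 7^{2} - 14\right) 4 = \left(- \frac{1}{4} + 49 - 14\right) 4 = \frac{139}{4} \cdot 4 = 139$)
$\frac{1}{852 + u} = \frac{1}{852 + 139} = \frac{1}{991}$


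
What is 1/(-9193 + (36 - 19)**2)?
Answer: -1/8904 ≈ -0.00011231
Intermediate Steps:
1/(-9193 + (36 - 19)**2) = 1/(-9193 + 17**2) = 1/(-9193 + 289) = 1/(-8904) = -1/8904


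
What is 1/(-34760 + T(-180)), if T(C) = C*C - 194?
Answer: -1/2554 ≈ -0.00039154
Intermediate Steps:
T(C) = -194 + C² (T(C) = C² - 194 = -194 + C²)
1/(-34760 + T(-180)) = 1/(-34760 + (-194 + (-180)²)) = 1/(-34760 + (-194 + 32400)) = 1/(-34760 + 32206) = 1/(-2554) = -1/2554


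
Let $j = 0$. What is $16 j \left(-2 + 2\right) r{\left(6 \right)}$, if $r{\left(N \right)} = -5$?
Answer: $0$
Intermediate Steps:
$16 j \left(-2 + 2\right) r{\left(6 \right)} = 16 \cdot 0 \left(-2 + 2\right) \left(-5\right) = 16 \cdot 0 \cdot 0 \left(-5\right) = 16 \cdot 0 \left(-5\right) = 0 \left(-5\right) = 0$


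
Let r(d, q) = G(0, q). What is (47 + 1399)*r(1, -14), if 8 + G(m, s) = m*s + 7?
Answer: -1446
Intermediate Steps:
G(m, s) = -1 + m*s (G(m, s) = -8 + (m*s + 7) = -8 + (7 + m*s) = -1 + m*s)
r(d, q) = -1 (r(d, q) = -1 + 0*q = -1 + 0 = -1)
(47 + 1399)*r(1, -14) = (47 + 1399)*(-1) = 1446*(-1) = -1446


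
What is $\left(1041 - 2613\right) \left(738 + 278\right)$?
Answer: $-1597152$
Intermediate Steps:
$\left(1041 - 2613\right) \left(738 + 278\right) = \left(-1572\right) 1016 = -1597152$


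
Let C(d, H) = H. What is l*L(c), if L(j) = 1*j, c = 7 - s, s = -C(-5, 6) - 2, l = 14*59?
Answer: 12390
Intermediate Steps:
l = 826
s = -8 (s = -1*6 - 2 = -6 - 2 = -8)
c = 15 (c = 7 - 1*(-8) = 7 + 8 = 15)
L(j) = j
l*L(c) = 826*15 = 12390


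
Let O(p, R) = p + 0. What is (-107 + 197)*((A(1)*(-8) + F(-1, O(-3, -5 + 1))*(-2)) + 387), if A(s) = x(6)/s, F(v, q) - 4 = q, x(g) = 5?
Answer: 31050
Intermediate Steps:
O(p, R) = p
F(v, q) = 4 + q
A(s) = 5/s
(-107 + 197)*((A(1)*(-8) + F(-1, O(-3, -5 + 1))*(-2)) + 387) = (-107 + 197)*(((5/1)*(-8) + (4 - 3)*(-2)) + 387) = 90*(((5*1)*(-8) + 1*(-2)) + 387) = 90*((5*(-8) - 2) + 387) = 90*((-40 - 2) + 387) = 90*(-42 + 387) = 90*345 = 31050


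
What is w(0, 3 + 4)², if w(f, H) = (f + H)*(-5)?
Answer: 1225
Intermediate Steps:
w(f, H) = -5*H - 5*f (w(f, H) = (H + f)*(-5) = -5*H - 5*f)
w(0, 3 + 4)² = (-5*(3 + 4) - 5*0)² = (-5*7 + 0)² = (-35 + 0)² = (-35)² = 1225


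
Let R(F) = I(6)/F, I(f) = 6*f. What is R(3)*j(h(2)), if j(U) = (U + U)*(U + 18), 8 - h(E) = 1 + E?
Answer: 2760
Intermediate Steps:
h(E) = 7 - E (h(E) = 8 - (1 + E) = 8 + (-1 - E) = 7 - E)
R(F) = 36/F (R(F) = (6*6)/F = 36/F)
j(U) = 2*U*(18 + U) (j(U) = (2*U)*(18 + U) = 2*U*(18 + U))
R(3)*j(h(2)) = (36/3)*(2*(7 - 1*2)*(18 + (7 - 1*2))) = (36*(⅓))*(2*(7 - 2)*(18 + (7 - 2))) = 12*(2*5*(18 + 5)) = 12*(2*5*23) = 12*230 = 2760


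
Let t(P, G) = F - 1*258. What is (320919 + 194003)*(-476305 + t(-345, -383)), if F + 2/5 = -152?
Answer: -1227356235994/5 ≈ -2.4547e+11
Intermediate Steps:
F = -762/5 (F = -⅖ - 152 = -762/5 ≈ -152.40)
t(P, G) = -2052/5 (t(P, G) = -762/5 - 1*258 = -762/5 - 258 = -2052/5)
(320919 + 194003)*(-476305 + t(-345, -383)) = (320919 + 194003)*(-476305 - 2052/5) = 514922*(-2383577/5) = -1227356235994/5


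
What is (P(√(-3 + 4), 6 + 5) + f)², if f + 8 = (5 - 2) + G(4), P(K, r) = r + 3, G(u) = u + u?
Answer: 289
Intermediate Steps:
G(u) = 2*u
P(K, r) = 3 + r
f = 3 (f = -8 + ((5 - 2) + 2*4) = -8 + (3 + 8) = -8 + 11 = 3)
(P(√(-3 + 4), 6 + 5) + f)² = ((3 + (6 + 5)) + 3)² = ((3 + 11) + 3)² = (14 + 3)² = 17² = 289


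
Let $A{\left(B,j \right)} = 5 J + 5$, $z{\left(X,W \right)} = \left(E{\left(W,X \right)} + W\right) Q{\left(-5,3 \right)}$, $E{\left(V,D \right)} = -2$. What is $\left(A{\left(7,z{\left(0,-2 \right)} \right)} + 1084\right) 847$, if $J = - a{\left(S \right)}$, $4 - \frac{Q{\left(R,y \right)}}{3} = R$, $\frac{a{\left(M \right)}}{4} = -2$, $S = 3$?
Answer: $956263$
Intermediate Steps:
$a{\left(M \right)} = -8$ ($a{\left(M \right)} = 4 \left(-2\right) = -8$)
$Q{\left(R,y \right)} = 12 - 3 R$
$J = 8$ ($J = \left(-1\right) \left(-8\right) = 8$)
$z{\left(X,W \right)} = -54 + 27 W$ ($z{\left(X,W \right)} = \left(-2 + W\right) \left(12 - -15\right) = \left(-2 + W\right) \left(12 + 15\right) = \left(-2 + W\right) 27 = -54 + 27 W$)
$A{\left(B,j \right)} = 45$ ($A{\left(B,j \right)} = 5 \cdot 8 + 5 = 40 + 5 = 45$)
$\left(A{\left(7,z{\left(0,-2 \right)} \right)} + 1084\right) 847 = \left(45 + 1084\right) 847 = 1129 \cdot 847 = 956263$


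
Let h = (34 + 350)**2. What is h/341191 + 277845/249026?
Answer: 131518591251/84965429966 ≈ 1.5479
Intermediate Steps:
h = 147456 (h = 384**2 = 147456)
h/341191 + 277845/249026 = 147456/341191 + 277845/249026 = 131518591251/84965429966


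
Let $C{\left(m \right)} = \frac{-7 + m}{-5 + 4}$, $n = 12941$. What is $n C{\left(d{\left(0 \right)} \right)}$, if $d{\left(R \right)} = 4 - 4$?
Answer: $90587$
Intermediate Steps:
$d{\left(R \right)} = 0$
$C{\left(m \right)} = 7 - m$ ($C{\left(m \right)} = \frac{-7 + m}{-1} = \left(-7 + m\right) \left(-1\right) = 7 - m$)
$n C{\left(d{\left(0 \right)} \right)} = 12941 \left(7 - 0\right) = 12941 \left(7 + 0\right) = 12941 \cdot 7 = 90587$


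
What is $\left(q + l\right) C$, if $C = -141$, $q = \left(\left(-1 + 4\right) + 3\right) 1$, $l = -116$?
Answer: $15510$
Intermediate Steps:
$q = 6$ ($q = \left(3 + 3\right) 1 = 6 \cdot 1 = 6$)
$\left(q + l\right) C = \left(6 - 116\right) \left(-141\right) = \left(-110\right) \left(-141\right) = 15510$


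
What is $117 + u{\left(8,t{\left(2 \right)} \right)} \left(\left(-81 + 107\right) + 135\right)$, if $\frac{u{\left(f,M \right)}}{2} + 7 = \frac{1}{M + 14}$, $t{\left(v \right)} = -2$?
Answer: $- \frac{12661}{6} \approx -2110.2$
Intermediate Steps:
$u{\left(f,M \right)} = -14 + \frac{2}{14 + M}$ ($u{\left(f,M \right)} = -14 + \frac{2}{M + 14} = -14 + \frac{2}{14 + M}$)
$117 + u{\left(8,t{\left(2 \right)} \right)} \left(\left(-81 + 107\right) + 135\right) = 117 + \frac{2 \left(-97 - -14\right)}{14 - 2} \left(\left(-81 + 107\right) + 135\right) = 117 + \frac{2 \left(-97 + 14\right)}{12} \left(26 + 135\right) = 117 + 2 \cdot \frac{1}{12} \left(-83\right) 161 = 117 - \frac{13363}{6} = - \frac{12661}{6}$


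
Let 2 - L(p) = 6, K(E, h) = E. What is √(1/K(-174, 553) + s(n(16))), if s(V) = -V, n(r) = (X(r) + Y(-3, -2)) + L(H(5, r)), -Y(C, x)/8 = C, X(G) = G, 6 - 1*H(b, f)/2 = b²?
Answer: I*√1090110/174 ≈ 6.0005*I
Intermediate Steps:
H(b, f) = 12 - 2*b²
Y(C, x) = -8*C
L(p) = -4 (L(p) = 2 - 1*6 = 2 - 6 = -4)
n(r) = 20 + r (n(r) = (r - 8*(-3)) - 4 = (r + 24) - 4 = (24 + r) - 4 = 20 + r)
√(1/K(-174, 553) + s(n(16))) = √(1/(-174) - (20 + 16)) = √(-1/174 - 1*36) = √(-1/174 - 36) = √(-6265/174) = I*√1090110/174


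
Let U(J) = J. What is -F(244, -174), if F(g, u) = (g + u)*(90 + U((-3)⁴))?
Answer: -11970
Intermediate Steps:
F(g, u) = 171*g + 171*u (F(g, u) = (g + u)*(90 + (-3)⁴) = (g + u)*(90 + 81) = (g + u)*171 = 171*g + 171*u)
-F(244, -174) = -(171*244 + 171*(-174)) = -(41724 - 29754) = -1*11970 = -11970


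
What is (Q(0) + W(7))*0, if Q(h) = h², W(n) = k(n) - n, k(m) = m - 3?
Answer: 0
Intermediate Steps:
k(m) = -3 + m
W(n) = -3 (W(n) = (-3 + n) - n = -3)
(Q(0) + W(7))*0 = (0² - 3)*0 = (0 - 3)*0 = -3*0 = 0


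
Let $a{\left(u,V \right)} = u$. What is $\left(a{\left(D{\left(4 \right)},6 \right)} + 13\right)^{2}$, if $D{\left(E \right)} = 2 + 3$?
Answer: $324$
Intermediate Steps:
$D{\left(E \right)} = 5$
$\left(a{\left(D{\left(4 \right)},6 \right)} + 13\right)^{2} = \left(5 + 13\right)^{2} = 18^{2} = 324$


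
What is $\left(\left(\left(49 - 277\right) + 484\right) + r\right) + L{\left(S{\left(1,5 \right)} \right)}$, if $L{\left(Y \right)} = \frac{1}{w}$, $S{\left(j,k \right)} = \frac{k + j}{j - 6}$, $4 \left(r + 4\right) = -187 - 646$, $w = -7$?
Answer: $\frac{1221}{28} \approx 43.607$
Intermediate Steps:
$r = - \frac{849}{4}$ ($r = -4 + \frac{-187 - 646}{4} = -4 + \frac{1}{4} \left(-833\right) = -4 - \frac{833}{4} = - \frac{849}{4} \approx -212.25$)
$S{\left(j,k \right)} = \frac{j + k}{-6 + j}$
$L{\left(Y \right)} = - \frac{1}{7}$ ($L{\left(Y \right)} = \frac{1}{-7} = - \frac{1}{7}$)
$\left(\left(\left(49 - 277\right) + 484\right) + r\right) + L{\left(S{\left(1,5 \right)} \right)} = \left(\left(\left(49 - 277\right) + 484\right) - \frac{849}{4}\right) - \frac{1}{7} = \left(\left(-228 + 484\right) - \frac{849}{4}\right) - \frac{1}{7} = \left(256 - \frac{849}{4}\right) - \frac{1}{7} = \frac{175}{4} - \frac{1}{7} = \frac{1221}{28}$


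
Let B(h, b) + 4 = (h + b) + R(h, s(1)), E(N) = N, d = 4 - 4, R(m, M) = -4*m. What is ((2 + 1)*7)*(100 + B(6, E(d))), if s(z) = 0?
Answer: 1638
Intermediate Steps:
d = 0
B(h, b) = -4 + b - 3*h (B(h, b) = -4 + ((h + b) - 4*h) = -4 + ((b + h) - 4*h) = -4 + (b - 3*h) = -4 + b - 3*h)
((2 + 1)*7)*(100 + B(6, E(d))) = ((2 + 1)*7)*(100 + (-4 + 0 - 3*6)) = (3*7)*(100 + (-4 + 0 - 18)) = 21*(100 - 22) = 21*78 = 1638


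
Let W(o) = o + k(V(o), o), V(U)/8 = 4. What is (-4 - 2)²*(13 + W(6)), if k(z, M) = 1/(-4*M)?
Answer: 1365/2 ≈ 682.50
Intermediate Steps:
V(U) = 32 (V(U) = 8*4 = 32)
k(z, M) = -1/(4*M)
W(o) = o - 1/(4*o)
(-4 - 2)²*(13 + W(6)) = (-4 - 2)²*(13 + (6 - ¼/6)) = (-6)²*(13 + (6 - ¼*⅙)) = 36*(13 + (6 - 1/24)) = 36*(13 + 143/24) = 36*(455/24) = 1365/2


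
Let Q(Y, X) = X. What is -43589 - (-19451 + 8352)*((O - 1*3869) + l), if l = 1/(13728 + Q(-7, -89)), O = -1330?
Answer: -787615277211/13639 ≈ -5.7747e+7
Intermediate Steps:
l = 1/13639 (l = 1/(13728 - 89) = 1/13639 ≈ 7.3319e-5)
-43589 - (-19451 + 8352)*((O - 1*3869) + l) = -43589 - (-19451 + 8352)*((-1330 - 1*3869) + 1/13639) = -43589 - (-11099)*((-1330 - 3869) + 1/13639) = -43589 - (-11099)*(-5199 + 1/13639) = -43589 - (-11099)*(-70909160)/13639 = -43589 - 1*787020766840/13639 = -43589 - 787020766840/13639 = -787615277211/13639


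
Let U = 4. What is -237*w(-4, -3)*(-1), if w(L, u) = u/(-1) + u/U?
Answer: 2133/4 ≈ 533.25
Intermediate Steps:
w(L, u) = -3*u/4 (w(L, u) = u/(-1) + u/4 = u*(-1) + u*(¼) = -u + u/4 = -3*u/4)
-237*w(-4, -3)*(-1) = -237*(-¾*(-3))*(-1) = -2133*(-1)/4 = -237*(-9/4) = 2133/4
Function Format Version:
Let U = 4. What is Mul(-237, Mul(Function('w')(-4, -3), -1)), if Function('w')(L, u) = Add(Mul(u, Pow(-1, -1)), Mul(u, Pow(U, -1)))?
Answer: Rational(2133, 4) ≈ 533.25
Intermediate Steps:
Function('w')(L, u) = Mul(Rational(-3, 4), u) (Function('w')(L, u) = Add(Mul(u, Pow(-1, -1)), Mul(u, Pow(4, -1))) = Add(Mul(u, -1), Mul(u, Rational(1, 4))) = Add(Mul(-1, u), Mul(Rational(1, 4), u)) = Mul(Rational(-3, 4), u))
Mul(-237, Mul(Function('w')(-4, -3), -1)) = Mul(-237, Mul(Mul(Rational(-3, 4), -3), -1)) = Mul(-237, Mul(Rational(9, 4), -1)) = Mul(-237, Rational(-9, 4)) = Rational(2133, 4)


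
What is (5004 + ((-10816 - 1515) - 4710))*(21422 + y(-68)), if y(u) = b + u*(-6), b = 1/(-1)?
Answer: -262755673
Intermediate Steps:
b = -1
y(u) = -1 - 6*u (y(u) = -1 + u*(-6) = -1 - 6*u)
(5004 + ((-10816 - 1515) - 4710))*(21422 + y(-68)) = (5004 + ((-10816 - 1515) - 4710))*(21422 + (-1 - 6*(-68))) = (5004 + (-12331 - 4710))*(21422 + (-1 + 408)) = (5004 - 17041)*(21422 + 407) = -12037*21829 = -262755673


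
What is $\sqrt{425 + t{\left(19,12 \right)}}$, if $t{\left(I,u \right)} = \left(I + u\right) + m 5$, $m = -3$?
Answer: $21$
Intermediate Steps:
$t{\left(I,u \right)} = -15 + I + u$ ($t{\left(I,u \right)} = \left(I + u\right) - 15 = -15 + I + u$)
$\sqrt{425 + t{\left(19,12 \right)}} = \sqrt{425 + \left(-15 + 19 + 12\right)} = \sqrt{425 + 16} = \sqrt{441} = 21$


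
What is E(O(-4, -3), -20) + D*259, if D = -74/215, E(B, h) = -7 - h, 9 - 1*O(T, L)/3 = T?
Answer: -16371/215 ≈ -76.144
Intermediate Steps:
O(T, L) = 27 - 3*T
D = -74/215 (D = -74*1/215 = -74/215 ≈ -0.34419)
E(O(-4, -3), -20) + D*259 = (-7 - 1*(-20)) - 74/215*259 = (-7 + 20) - 19166/215 = 13 - 19166/215 = -16371/215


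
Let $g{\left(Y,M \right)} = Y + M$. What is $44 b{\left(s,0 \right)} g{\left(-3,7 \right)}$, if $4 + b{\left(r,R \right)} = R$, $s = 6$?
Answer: $-704$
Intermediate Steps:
$g{\left(Y,M \right)} = M + Y$
$b{\left(r,R \right)} = -4 + R$
$44 b{\left(s,0 \right)} g{\left(-3,7 \right)} = 44 \left(-4 + 0\right) \left(7 - 3\right) = 44 \left(-4\right) 4 = \left(-176\right) 4 = -704$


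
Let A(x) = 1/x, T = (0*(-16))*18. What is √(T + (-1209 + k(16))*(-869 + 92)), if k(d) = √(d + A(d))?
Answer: √(3757572 - 777*√257)/2 ≈ 967.62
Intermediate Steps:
T = 0 (T = 0*18 = 0)
k(d) = √(d + 1/d)
√(T + (-1209 + k(16))*(-869 + 92)) = √(0 + (-1209 + √(16 + 1/16))*(-869 + 92)) = √(0 + (-1209 + √(16 + 1/16))*(-777)) = √(0 + (-1209 + √(257/16))*(-777)) = √(0 + (-1209 + √257/4)*(-777)) = √(0 + (939393 - 777*√257/4)) = √(939393 - 777*√257/4)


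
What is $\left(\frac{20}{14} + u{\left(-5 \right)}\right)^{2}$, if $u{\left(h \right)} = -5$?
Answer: $\frac{625}{49} \approx 12.755$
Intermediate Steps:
$\left(\frac{20}{14} + u{\left(-5 \right)}\right)^{2} = \left(\frac{20}{14} - 5\right)^{2} = \left(20 \cdot \frac{1}{14} - 5\right)^{2} = \left(\frac{10}{7} - 5\right)^{2} = \left(- \frac{25}{7}\right)^{2} = \frac{625}{49}$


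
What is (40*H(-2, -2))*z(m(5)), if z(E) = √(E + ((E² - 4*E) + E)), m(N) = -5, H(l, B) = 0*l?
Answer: 0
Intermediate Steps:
H(l, B) = 0
z(E) = √(E² - 2*E) (z(E) = √(E + (E² - 3*E)) = √(E² - 2*E))
(40*H(-2, -2))*z(m(5)) = (40*0)*√(-5*(-2 - 5)) = 0*√(-5*(-7)) = 0*√35 = 0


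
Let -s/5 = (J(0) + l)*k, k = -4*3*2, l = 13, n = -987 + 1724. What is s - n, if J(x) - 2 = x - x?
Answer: 1063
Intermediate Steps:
n = 737
J(x) = 2 (J(x) = 2 + (x - x) = 2 + 0 = 2)
k = -24 (k = -12*2 = -24)
s = 1800 (s = -5*(2 + 13)*(-24) = -75*(-24) = -5*(-360) = 1800)
s - n = 1800 - 1*737 = 1800 - 737 = 1063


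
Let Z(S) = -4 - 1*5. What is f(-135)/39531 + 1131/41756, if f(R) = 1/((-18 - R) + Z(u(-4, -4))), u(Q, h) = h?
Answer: 46429561/1714143222 ≈ 0.027086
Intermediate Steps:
Z(S) = -9 (Z(S) = -4 - 5 = -9)
f(R) = 1/(-27 - R) (f(R) = 1/((-18 - R) - 9) = 1/(-27 - R))
f(-135)/39531 + 1131/41756 = -1/(27 - 135)/39531 + 1131/41756 = -1/(-108)*(1/39531) + 1131*(1/41756) = -1*(-1/108)*(1/39531) + 87/3212 = (1/108)*(1/39531) + 87/3212 = 1/4269348 + 87/3212 = 46429561/1714143222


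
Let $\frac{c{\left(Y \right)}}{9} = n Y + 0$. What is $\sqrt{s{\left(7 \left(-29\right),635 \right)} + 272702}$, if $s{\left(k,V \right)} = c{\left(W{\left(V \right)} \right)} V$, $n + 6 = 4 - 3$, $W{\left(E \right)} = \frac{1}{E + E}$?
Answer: $\frac{\sqrt{1090718}}{2} \approx 522.19$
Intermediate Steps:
$W{\left(E \right)} = \frac{1}{2 E}$
$n = -5$ ($n = -6 + \left(4 - 3\right) = -6 + 1 = -5$)
$c{\left(Y \right)} = - 45 Y$ ($c{\left(Y \right)} = 9 \left(- 5 Y + 0\right) = 9 \left(- 5 Y\right) = - 45 Y$)
$s{\left(k,V \right)} = - \frac{45}{2}$ ($s{\left(k,V \right)} = - 45 \frac{1}{2 V} V = - \frac{45}{2 V} V = - \frac{45}{2}$)
$\sqrt{s{\left(7 \left(-29\right),635 \right)} + 272702} = \sqrt{- \frac{45}{2} + 272702} = \sqrt{\frac{545359}{2}} = \frac{\sqrt{1090718}}{2}$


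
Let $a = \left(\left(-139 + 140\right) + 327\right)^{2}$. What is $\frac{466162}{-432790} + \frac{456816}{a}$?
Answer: $\frac{4611057001}{1455039980} \approx 3.169$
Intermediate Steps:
$a = 107584$ ($a = \left(1 + 327\right)^{2} = 328^{2} = 107584$)
$\frac{466162}{-432790} + \frac{456816}{a} = \frac{466162}{-432790} + \frac{456816}{107584} = 466162 \left(- \frac{1}{432790}\right) + 456816 \cdot \frac{1}{107584} = - \frac{233081}{216395} + \frac{28551}{6724} = \frac{4611057001}{1455039980}$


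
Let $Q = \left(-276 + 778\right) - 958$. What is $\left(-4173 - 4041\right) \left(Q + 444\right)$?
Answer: $98568$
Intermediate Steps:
$Q = -456$ ($Q = 502 - 958 = -456$)
$\left(-4173 - 4041\right) \left(Q + 444\right) = \left(-4173 - 4041\right) \left(-456 + 444\right) = \left(-8214\right) \left(-12\right) = 98568$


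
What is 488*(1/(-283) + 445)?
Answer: 61455792/283 ≈ 2.1716e+5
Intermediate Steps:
488*(1/(-283) + 445) = 488*(-1/283 + 445) = 488*(125934/283) = 61455792/283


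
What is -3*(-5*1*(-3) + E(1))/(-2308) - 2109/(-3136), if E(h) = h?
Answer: 1254525/1809472 ≈ 0.69331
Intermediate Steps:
-3*(-5*1*(-3) + E(1))/(-2308) - 2109/(-3136) = -3*(-5*1*(-3) + 1)/(-2308) - 2109/(-3136) = -3*(-5*(-3) + 1)*(-1/2308) - 2109*(-1/3136) = -3*(15 + 1)*(-1/2308) + 2109/3136 = -3*16*(-1/2308) + 2109/3136 = -48*(-1/2308) + 2109/3136 = 12/577 + 2109/3136 = 1254525/1809472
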